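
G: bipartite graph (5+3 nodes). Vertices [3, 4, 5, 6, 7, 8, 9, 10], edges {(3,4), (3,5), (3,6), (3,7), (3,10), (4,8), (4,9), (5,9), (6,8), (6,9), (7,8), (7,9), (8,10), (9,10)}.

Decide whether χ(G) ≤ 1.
No, G is not 1-colorable

Edge (8,10) forces its endpoints to differ, so 1 color is not enough.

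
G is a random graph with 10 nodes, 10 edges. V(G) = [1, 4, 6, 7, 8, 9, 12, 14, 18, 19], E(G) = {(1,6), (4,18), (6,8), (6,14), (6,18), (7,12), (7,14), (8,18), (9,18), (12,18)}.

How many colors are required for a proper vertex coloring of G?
χ(G) = 3

Clique number ω(G) = 3 (lower bound: χ ≥ ω).
The clique on [6, 8, 18] has size 3, forcing χ ≥ 3, and the coloring below uses 3 colors, so χ(G) = 3.
A valid 3-coloring: color 1: [1, 14, 18, 19]; color 2: [4, 6, 7, 9]; color 3: [8, 12].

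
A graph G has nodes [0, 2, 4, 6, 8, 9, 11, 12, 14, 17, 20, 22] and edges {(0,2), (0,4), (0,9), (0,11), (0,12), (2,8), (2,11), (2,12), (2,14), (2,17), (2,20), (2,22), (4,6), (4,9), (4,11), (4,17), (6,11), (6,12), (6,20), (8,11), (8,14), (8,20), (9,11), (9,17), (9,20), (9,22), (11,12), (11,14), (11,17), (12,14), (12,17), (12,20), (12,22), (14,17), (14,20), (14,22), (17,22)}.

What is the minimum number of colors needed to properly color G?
Clique number ω(G) = 5 (lower bound: χ ≥ ω).
The clique on [2, 11, 12, 14, 17] has size 5, forcing χ ≥ 5, and the coloring below uses 5 colors, so χ(G) = 5.
A valid 5-coloring: color 1: [11, 20, 22]; color 2: [4, 8, 12]; color 3: [2, 6, 9]; color 4: [0, 14]; color 5: [17].

χ(G) = 5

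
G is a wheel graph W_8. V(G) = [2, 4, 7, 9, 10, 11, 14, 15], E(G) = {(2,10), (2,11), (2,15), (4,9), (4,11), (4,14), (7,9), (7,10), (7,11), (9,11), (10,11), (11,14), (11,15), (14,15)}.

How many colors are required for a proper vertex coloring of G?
χ(G) = 4

Clique number ω(G) = 3 (lower bound: χ ≥ ω).
Odd cycle [10, 7, 9, 4, 14, 15, 2] needs 3 colors (χ ≥ 3).
Vertex 11 is adjacent to every vertex of [2, 4, 7, 9, 10, 14, 15], which already need 3 colors among themselves, so 11 needs a new color (χ ≥ 4).
The coloring below uses 4 colors, so χ(G) = 4.
A valid 4-coloring: color 1: [11]; color 2: [9, 10, 15]; color 3: [2, 4, 7]; color 4: [14].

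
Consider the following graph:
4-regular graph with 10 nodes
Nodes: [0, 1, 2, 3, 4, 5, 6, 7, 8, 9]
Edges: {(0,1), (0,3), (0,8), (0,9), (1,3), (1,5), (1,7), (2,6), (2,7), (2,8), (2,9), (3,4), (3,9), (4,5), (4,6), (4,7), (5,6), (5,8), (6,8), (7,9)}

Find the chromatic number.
Clique number ω(G) = 3 (lower bound: χ ≥ ω).
The clique on [0, 3, 9] has size 3, forcing χ ≥ 3, and the coloring below uses 3 colors, so χ(G) = 3.
A valid 3-coloring: color 1: [1, 4, 8, 9]; color 2: [3, 6, 7]; color 3: [0, 2, 5].

χ(G) = 3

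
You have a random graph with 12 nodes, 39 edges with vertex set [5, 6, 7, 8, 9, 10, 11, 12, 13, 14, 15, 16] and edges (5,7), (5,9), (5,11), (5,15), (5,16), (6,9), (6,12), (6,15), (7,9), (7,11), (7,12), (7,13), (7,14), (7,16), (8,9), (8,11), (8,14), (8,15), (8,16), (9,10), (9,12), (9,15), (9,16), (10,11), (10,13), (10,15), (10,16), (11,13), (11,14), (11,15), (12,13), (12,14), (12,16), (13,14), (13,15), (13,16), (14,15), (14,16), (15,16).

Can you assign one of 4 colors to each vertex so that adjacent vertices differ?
No, G is not 4-colorable

The clique on vertices [7, 12, 13, 14, 16] has size 5 > 4, so it alone needs 5 colors.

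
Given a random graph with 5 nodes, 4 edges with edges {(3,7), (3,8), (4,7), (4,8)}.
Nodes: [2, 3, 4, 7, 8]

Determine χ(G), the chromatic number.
Clique number ω(G) = 2 (lower bound: χ ≥ ω).
The graph is bipartite (no odd cycle), so 2 colors suffice: χ(G) = 2.
A valid 2-coloring: color 1: [2, 3, 4]; color 2: [7, 8].

χ(G) = 2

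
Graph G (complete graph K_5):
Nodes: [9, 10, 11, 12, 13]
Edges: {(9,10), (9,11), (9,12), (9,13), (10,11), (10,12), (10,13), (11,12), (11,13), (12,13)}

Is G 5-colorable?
Yes, G is 5-colorable

A valid 5-coloring: color 1: [13]; color 2: [10]; color 3: [12]; color 4: [11]; color 5: [9].
(χ(G) = 5 ≤ 5.)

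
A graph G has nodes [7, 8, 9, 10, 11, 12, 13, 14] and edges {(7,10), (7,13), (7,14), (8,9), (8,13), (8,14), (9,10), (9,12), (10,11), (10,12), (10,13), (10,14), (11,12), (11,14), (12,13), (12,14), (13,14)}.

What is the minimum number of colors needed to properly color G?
Clique number ω(G) = 4 (lower bound: χ ≥ ω).
The clique on [10, 11, 12, 14] has size 4, forcing χ ≥ 4, and the coloring below uses 4 colors, so χ(G) = 4.
A valid 4-coloring: color 1: [9, 14]; color 2: [8, 10]; color 3: [11, 13]; color 4: [7, 12].

χ(G) = 4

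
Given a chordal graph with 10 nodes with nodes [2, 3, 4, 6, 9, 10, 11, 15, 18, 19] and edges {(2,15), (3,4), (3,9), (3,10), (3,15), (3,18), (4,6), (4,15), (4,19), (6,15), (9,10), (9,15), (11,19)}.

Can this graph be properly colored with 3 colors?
A valid 3-coloring: color 1: [10, 15, 18, 19]; color 2: [2, 3, 6, 11]; color 3: [4, 9].
(χ(G) = 3 ≤ 3.)

Yes, G is 3-colorable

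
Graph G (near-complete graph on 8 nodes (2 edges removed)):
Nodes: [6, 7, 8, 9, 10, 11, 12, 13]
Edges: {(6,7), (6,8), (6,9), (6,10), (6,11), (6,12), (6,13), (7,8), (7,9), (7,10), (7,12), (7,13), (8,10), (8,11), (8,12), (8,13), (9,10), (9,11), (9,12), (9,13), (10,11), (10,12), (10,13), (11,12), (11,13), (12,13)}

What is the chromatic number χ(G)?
Clique number ω(G) = 6 (lower bound: χ ≥ ω).
The clique on [6, 8, 10, 11, 12, 13] has size 6, forcing χ ≥ 6, and the coloring below uses 6 colors, so χ(G) = 6.
A valid 6-coloring: color 1: [12]; color 2: [13]; color 3: [6]; color 4: [10]; color 5: [7, 11]; color 6: [8, 9].

χ(G) = 6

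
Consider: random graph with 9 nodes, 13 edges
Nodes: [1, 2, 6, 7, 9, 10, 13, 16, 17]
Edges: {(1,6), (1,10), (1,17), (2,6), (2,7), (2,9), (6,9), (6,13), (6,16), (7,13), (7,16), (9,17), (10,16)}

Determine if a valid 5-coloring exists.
A valid 5-coloring: color 1: [6, 7, 10, 17]; color 2: [1, 2, 13, 16]; color 3: [9].
(χ(G) = 3 ≤ 5.)

Yes, G is 5-colorable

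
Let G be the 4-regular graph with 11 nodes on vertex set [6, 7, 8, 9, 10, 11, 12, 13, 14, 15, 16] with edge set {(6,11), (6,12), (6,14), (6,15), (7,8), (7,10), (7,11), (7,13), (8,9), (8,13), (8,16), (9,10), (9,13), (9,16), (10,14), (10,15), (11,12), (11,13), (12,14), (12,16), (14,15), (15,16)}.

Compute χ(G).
Clique number ω(G) = 3 (lower bound: χ ≥ ω).
The clique on [6, 11, 12] has size 3, forcing χ ≥ 3, and the coloring below uses 3 colors, so χ(G) = 3.
A valid 3-coloring: color 1: [6, 10, 13, 16]; color 2: [8, 11, 14]; color 3: [7, 9, 12, 15].

χ(G) = 3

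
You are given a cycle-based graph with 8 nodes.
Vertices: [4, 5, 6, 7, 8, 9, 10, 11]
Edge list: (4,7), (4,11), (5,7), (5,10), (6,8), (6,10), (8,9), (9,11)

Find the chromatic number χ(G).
χ(G) = 2

Clique number ω(G) = 2 (lower bound: χ ≥ ω).
The graph is bipartite (no odd cycle), so 2 colors suffice: χ(G) = 2.
A valid 2-coloring: color 1: [7, 8, 10, 11]; color 2: [4, 5, 6, 9].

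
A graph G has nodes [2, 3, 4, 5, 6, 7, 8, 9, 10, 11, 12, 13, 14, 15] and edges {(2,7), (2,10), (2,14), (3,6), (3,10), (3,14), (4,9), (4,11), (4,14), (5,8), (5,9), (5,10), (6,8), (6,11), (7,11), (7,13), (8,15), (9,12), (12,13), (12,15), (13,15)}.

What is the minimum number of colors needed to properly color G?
χ(G) = 3

Clique number ω(G) = 3 (lower bound: χ ≥ ω).
The clique on [12, 13, 15] has size 3, forcing χ ≥ 3, and the coloring below uses 3 colors, so χ(G) = 3.
A valid 3-coloring: color 1: [3, 4, 5, 7, 15]; color 2: [8, 9, 10, 11, 13, 14]; color 3: [2, 6, 12].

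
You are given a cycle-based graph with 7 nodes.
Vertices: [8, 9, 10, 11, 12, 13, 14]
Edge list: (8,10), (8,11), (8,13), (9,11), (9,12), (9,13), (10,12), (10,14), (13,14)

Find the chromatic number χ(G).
Clique number ω(G) = 2 (lower bound: χ ≥ ω).
Odd cycle [8, 11, 9, 12, 10] needs 3 colors (χ ≥ 3).
The coloring below uses 3 colors, so χ(G) = 3.
A valid 3-coloring: color 1: [10, 11, 13]; color 2: [8, 9, 14]; color 3: [12].

χ(G) = 3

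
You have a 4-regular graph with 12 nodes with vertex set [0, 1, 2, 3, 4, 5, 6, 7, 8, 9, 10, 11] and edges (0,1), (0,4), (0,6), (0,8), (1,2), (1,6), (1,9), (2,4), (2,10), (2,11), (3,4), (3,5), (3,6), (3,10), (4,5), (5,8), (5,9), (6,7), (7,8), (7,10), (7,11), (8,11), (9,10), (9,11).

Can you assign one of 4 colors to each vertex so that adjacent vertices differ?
A valid 4-coloring: color 1: [0, 2, 3, 7, 9]; color 2: [1, 5, 10, 11]; color 3: [4, 6, 8].
(χ(G) = 3 ≤ 4.)

Yes, G is 4-colorable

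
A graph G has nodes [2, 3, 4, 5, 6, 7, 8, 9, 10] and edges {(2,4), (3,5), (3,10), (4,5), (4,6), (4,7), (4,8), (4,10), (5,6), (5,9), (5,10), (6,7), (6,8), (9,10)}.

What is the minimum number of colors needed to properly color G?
Clique number ω(G) = 3 (lower bound: χ ≥ ω).
The clique on [5, 9, 10] has size 3, forcing χ ≥ 3, and the coloring below uses 3 colors, so χ(G) = 3.
A valid 3-coloring: color 1: [3, 4, 9]; color 2: [2, 5, 7, 8]; color 3: [6, 10].

χ(G) = 3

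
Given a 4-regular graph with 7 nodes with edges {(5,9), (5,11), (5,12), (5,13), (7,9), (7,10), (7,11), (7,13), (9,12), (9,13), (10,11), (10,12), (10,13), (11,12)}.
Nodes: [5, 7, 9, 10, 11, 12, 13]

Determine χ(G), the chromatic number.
χ(G) = 4

Clique number ω(G) = 3 (lower bound: χ ≥ ω).
Suppose a proper 3-coloring c exists. The clique [5, 9, 12] takes 3 distinct colors; by symmetry let c(5) = 1, c(9) = 2, c(12) = 3.
- Vertex 11: neighbors [5, 12] already have colors [1, 3] ⇒ c(11) = 2.
- Vertex 10: neighbors [11, 12] already have colors [2, 3] ⇒ c(10) = 1.
- Vertex 7: neighbors [10, 9] already have colors [1, 2] ⇒ c(7) = 3.
- Vertex 13: neighbors [5, 9, 7] already have colors [1, 2, 3] — all 3 colors blocked. Contradiction.
The forced assignments end in a contradiction, so G has no proper 3-coloring (χ ≥ 4).
The coloring below uses 4 colors, so χ(G) = 4.
A valid 4-coloring: color 1: [9, 10]; color 2: [12, 13]; color 3: [5, 7]; color 4: [11].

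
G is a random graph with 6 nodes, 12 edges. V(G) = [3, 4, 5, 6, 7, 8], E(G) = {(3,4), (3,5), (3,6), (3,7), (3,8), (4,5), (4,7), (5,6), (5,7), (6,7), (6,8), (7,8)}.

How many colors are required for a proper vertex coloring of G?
Clique number ω(G) = 4 (lower bound: χ ≥ ω).
The clique on [3, 6, 7, 8] has size 4, forcing χ ≥ 4, and the coloring below uses 4 colors, so χ(G) = 4.
A valid 4-coloring: color 1: [7]; color 2: [3]; color 3: [4, 6]; color 4: [5, 8].

χ(G) = 4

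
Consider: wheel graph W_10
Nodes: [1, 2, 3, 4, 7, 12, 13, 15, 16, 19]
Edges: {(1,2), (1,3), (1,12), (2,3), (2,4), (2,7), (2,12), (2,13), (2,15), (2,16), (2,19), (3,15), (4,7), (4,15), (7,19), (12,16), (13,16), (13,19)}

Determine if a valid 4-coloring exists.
Yes, G is 4-colorable

A valid 4-coloring: color 1: [2]; color 2: [1, 7, 15, 16]; color 3: [3, 4, 12, 19]; color 4: [13].
(χ(G) = 4 ≤ 4.)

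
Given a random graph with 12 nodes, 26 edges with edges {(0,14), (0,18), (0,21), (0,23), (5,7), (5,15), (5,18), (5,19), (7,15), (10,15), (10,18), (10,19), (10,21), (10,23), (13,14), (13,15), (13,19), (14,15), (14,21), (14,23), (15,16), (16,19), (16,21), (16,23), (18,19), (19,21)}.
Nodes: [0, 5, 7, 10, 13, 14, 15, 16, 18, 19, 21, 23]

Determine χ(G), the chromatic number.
Clique number ω(G) = 3 (lower bound: χ ≥ ω).
The clique on [0, 14, 21] has size 3, forcing χ ≥ 3, and the coloring below uses 3 colors, so χ(G) = 3.
A valid 3-coloring: color 1: [0, 15, 19]; color 2: [5, 10, 14, 16]; color 3: [7, 13, 18, 21, 23].

χ(G) = 3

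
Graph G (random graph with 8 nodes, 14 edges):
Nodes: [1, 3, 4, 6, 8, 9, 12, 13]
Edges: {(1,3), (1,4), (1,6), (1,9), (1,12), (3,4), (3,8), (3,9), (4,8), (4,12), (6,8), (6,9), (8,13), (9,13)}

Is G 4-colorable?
A valid 4-coloring: color 1: [1, 8]; color 2: [3, 6, 12, 13]; color 3: [4, 9].
(χ(G) = 3 ≤ 4.)

Yes, G is 4-colorable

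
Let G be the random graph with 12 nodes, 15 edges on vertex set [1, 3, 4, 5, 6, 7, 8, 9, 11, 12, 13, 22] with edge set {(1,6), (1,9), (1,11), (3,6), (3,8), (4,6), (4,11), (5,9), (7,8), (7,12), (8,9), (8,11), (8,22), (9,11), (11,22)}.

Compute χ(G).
Clique number ω(G) = 3 (lower bound: χ ≥ ω).
The clique on [1, 9, 11] has size 3, forcing χ ≥ 3, and the coloring below uses 3 colors, so χ(G) = 3.
A valid 3-coloring: color 1: [1, 4, 5, 8, 12, 13]; color 2: [6, 7, 11]; color 3: [3, 9, 22].

χ(G) = 3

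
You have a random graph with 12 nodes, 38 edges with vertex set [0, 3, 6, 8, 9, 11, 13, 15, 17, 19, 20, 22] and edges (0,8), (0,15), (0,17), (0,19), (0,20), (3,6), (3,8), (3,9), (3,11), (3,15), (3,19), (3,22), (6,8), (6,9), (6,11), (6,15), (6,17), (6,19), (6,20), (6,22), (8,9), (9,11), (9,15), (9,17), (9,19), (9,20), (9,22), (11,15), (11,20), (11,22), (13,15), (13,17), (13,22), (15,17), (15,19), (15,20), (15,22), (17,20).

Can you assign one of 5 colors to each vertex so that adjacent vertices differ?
The clique on vertices [3, 6, 9, 11, 15, 22] has size 6 > 5, so it alone needs 6 colors.

No, G is not 5-colorable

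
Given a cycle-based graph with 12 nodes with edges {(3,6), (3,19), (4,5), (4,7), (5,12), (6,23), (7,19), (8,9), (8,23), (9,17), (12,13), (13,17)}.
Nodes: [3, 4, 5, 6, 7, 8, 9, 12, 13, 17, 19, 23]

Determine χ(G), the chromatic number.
Clique number ω(G) = 2 (lower bound: χ ≥ ω).
The graph is bipartite (no odd cycle), so 2 colors suffice: χ(G) = 2.
A valid 2-coloring: color 1: [4, 6, 8, 12, 17, 19]; color 2: [3, 5, 7, 9, 13, 23].

χ(G) = 2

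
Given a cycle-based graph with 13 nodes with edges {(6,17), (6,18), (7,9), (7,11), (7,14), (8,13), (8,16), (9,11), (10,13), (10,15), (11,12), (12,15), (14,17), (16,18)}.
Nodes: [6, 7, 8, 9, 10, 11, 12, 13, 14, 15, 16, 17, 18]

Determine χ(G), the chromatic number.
Clique number ω(G) = 3 (lower bound: χ ≥ ω).
The clique on [7, 9, 11] has size 3, forcing χ ≥ 3, and the coloring below uses 3 colors, so χ(G) = 3.
A valid 3-coloring: color 1: [7, 8, 10, 12, 17, 18]; color 2: [6, 11, 13, 14, 15, 16]; color 3: [9].

χ(G) = 3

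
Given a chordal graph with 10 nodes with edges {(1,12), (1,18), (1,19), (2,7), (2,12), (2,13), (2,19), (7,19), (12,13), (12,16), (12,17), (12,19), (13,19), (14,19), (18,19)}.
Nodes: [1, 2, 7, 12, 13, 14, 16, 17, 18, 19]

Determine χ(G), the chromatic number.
χ(G) = 4

Clique number ω(G) = 4 (lower bound: χ ≥ ω).
The clique on [2, 12, 13, 19] has size 4, forcing χ ≥ 4, and the coloring below uses 4 colors, so χ(G) = 4.
A valid 4-coloring: color 1: [16, 17, 19]; color 2: [7, 12, 14, 18]; color 3: [1, 2]; color 4: [13].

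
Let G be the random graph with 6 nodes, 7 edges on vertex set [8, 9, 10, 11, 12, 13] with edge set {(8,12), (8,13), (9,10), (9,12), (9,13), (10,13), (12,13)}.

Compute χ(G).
χ(G) = 3

Clique number ω(G) = 3 (lower bound: χ ≥ ω).
The clique on [8, 12, 13] has size 3, forcing χ ≥ 3, and the coloring below uses 3 colors, so χ(G) = 3.
A valid 3-coloring: color 1: [11, 13]; color 2: [10, 12]; color 3: [8, 9].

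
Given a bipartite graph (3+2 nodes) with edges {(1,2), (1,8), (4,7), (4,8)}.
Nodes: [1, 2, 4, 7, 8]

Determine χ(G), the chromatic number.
χ(G) = 2

Clique number ω(G) = 2 (lower bound: χ ≥ ω).
The graph is bipartite (no odd cycle), so 2 colors suffice: χ(G) = 2.
A valid 2-coloring: color 1: [2, 7, 8]; color 2: [1, 4].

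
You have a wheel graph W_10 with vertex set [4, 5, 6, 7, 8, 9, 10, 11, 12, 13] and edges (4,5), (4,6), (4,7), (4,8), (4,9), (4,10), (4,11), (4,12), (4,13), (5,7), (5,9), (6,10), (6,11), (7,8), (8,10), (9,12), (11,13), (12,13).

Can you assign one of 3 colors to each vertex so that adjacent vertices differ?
No, G is not 3-colorable

Odd cycle [8, 10, 6, 11, 13, 12, 9, 5, 7] needs 3 colors (χ ≥ 3).
Vertex 4 is adjacent to every vertex of [5, 6, 7, 8, 9, 10, 11, 12, 13], which already need 3 colors among themselves, so 4 needs a new color (χ ≥ 4).
Hence χ(G) ≥ 4 > 3, so no proper 3-coloring exists.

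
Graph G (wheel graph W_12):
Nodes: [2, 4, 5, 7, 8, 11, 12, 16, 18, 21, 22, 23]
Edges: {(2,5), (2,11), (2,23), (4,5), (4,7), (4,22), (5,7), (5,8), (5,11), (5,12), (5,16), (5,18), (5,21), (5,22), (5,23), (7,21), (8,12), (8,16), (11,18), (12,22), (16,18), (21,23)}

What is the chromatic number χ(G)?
χ(G) = 4

Clique number ω(G) = 3 (lower bound: χ ≥ ω).
Odd cycle [11, 2, 23, 21, 7, 4, 22, 12, 8, 16, 18] needs 3 colors (χ ≥ 3).
Vertex 5 is adjacent to every vertex of [2, 4, 7, 8, 11, 12, 16, 18, 21, 22, 23], which already need 3 colors among themselves, so 5 needs a new color (χ ≥ 4).
The coloring below uses 4 colors, so χ(G) = 4.
A valid 4-coloring: color 1: [5]; color 2: [7, 11, 16, 22, 23]; color 3: [2, 4, 12, 18, 21]; color 4: [8].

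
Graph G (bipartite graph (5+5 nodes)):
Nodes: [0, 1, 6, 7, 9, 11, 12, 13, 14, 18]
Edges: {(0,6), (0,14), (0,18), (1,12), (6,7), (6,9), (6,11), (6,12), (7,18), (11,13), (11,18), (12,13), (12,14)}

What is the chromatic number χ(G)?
Clique number ω(G) = 2 (lower bound: χ ≥ ω).
The graph is bipartite (no odd cycle), so 2 colors suffice: χ(G) = 2.
A valid 2-coloring: color 1: [1, 6, 13, 14, 18]; color 2: [0, 7, 9, 11, 12].

χ(G) = 2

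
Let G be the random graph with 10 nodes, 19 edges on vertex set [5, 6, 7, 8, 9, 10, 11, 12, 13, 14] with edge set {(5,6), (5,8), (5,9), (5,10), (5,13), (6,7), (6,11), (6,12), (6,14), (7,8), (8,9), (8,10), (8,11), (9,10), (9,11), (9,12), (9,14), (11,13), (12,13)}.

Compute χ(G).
χ(G) = 4

Clique number ω(G) = 4 (lower bound: χ ≥ ω).
The clique on [5, 8, 9, 10] has size 4, forcing χ ≥ 4, and the coloring below uses 4 colors, so χ(G) = 4.
A valid 4-coloring: color 1: [6, 9, 13]; color 2: [8, 12, 14]; color 3: [5, 7, 11]; color 4: [10].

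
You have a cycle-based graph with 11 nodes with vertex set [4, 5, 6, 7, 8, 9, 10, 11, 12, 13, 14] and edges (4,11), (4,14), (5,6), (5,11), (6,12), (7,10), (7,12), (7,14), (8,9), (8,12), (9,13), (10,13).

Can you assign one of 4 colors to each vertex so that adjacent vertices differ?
A valid 4-coloring: color 1: [4, 5, 7, 8, 13]; color 2: [9, 10, 11, 12, 14]; color 3: [6].
(χ(G) = 3 ≤ 4.)

Yes, G is 4-colorable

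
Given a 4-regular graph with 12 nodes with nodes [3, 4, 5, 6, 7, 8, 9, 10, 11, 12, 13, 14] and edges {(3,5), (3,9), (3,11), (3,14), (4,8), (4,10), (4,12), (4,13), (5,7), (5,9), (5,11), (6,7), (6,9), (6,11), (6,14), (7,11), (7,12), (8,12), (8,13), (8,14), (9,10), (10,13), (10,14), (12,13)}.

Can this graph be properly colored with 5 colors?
A valid 5-coloring: color 1: [4, 9, 11, 14]; color 2: [3, 7, 13]; color 3: [5, 6, 10, 12]; color 4: [8].
(χ(G) = 4 ≤ 5.)

Yes, G is 5-colorable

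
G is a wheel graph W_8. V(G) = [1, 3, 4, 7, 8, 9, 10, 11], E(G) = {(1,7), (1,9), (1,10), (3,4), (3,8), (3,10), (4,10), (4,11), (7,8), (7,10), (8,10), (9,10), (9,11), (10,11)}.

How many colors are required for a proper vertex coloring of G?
χ(G) = 4

Clique number ω(G) = 3 (lower bound: χ ≥ ω).
Odd cycle [9, 1, 7, 8, 3, 4, 11] needs 3 colors (χ ≥ 3).
Vertex 10 is adjacent to every vertex of [1, 3, 4, 7, 8, 9, 11], which already need 3 colors among themselves, so 10 needs a new color (χ ≥ 4).
The coloring below uses 4 colors, so χ(G) = 4.
A valid 4-coloring: color 1: [10]; color 2: [4, 7, 9]; color 3: [1, 8, 11]; color 4: [3].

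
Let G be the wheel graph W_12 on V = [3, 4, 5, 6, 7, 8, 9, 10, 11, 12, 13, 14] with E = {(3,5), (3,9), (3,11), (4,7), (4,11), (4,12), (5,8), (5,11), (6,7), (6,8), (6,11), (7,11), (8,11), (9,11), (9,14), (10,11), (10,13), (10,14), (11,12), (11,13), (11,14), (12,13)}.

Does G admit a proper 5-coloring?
A valid 5-coloring: color 1: [11]; color 2: [5, 6, 9, 10, 12]; color 3: [3, 4, 8, 13, 14]; color 4: [7].
(χ(G) = 4 ≤ 5.)

Yes, G is 5-colorable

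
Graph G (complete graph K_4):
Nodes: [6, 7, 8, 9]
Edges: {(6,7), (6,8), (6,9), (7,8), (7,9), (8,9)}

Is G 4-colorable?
Yes, G is 4-colorable

A valid 4-coloring: color 1: [7]; color 2: [9]; color 3: [8]; color 4: [6].
(χ(G) = 4 ≤ 4.)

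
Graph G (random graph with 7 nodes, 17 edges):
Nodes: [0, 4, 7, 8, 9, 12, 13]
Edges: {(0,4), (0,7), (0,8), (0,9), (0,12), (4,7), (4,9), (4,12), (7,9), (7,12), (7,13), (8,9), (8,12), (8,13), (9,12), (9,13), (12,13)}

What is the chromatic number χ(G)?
χ(G) = 5

Clique number ω(G) = 5 (lower bound: χ ≥ ω).
The clique on [0, 4, 7, 9, 12] has size 5, forcing χ ≥ 5, and the coloring below uses 5 colors, so χ(G) = 5.
A valid 5-coloring: color 1: [12]; color 2: [9]; color 3: [0, 13]; color 4: [7, 8]; color 5: [4].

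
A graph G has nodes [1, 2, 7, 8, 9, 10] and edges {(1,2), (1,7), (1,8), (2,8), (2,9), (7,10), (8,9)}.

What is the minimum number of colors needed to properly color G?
χ(G) = 3

Clique number ω(G) = 3 (lower bound: χ ≥ ω).
The clique on [1, 2, 8] has size 3, forcing χ ≥ 3, and the coloring below uses 3 colors, so χ(G) = 3.
A valid 3-coloring: color 1: [7, 8]; color 2: [1, 9, 10]; color 3: [2].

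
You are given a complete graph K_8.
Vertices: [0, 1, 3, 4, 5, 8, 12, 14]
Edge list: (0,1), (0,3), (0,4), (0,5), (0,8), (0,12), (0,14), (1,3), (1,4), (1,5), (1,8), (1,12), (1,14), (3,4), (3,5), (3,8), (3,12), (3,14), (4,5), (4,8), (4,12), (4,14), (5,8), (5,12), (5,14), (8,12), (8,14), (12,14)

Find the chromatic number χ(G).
Clique number ω(G) = 8 (lower bound: χ ≥ ω).
The clique on [0, 1, 3, 4, 5, 8, 12, 14] has size 8, forcing χ ≥ 8, and the coloring below uses 8 colors, so χ(G) = 8.
A valid 8-coloring: color 1: [1]; color 2: [8]; color 3: [4]; color 4: [14]; color 5: [3]; color 6: [5]; color 7: [12]; color 8: [0].

χ(G) = 8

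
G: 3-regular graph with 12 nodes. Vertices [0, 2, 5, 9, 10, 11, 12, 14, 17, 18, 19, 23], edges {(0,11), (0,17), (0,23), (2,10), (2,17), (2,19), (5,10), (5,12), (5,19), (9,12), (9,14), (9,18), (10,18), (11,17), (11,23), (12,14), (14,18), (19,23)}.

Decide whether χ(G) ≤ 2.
No, G is not 2-colorable

The clique on vertices [0, 11, 17] has size 3 > 2, so it alone needs 3 colors.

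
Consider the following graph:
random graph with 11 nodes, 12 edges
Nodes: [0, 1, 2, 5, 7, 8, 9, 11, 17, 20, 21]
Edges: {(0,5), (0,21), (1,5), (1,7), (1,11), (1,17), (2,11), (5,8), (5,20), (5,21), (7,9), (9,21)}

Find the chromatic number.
Clique number ω(G) = 3 (lower bound: χ ≥ ω).
The clique on [0, 5, 21] has size 3, forcing χ ≥ 3, and the coloring below uses 3 colors, so χ(G) = 3.
A valid 3-coloring: color 1: [5, 7, 11, 17]; color 2: [1, 2, 8, 20, 21]; color 3: [0, 9].

χ(G) = 3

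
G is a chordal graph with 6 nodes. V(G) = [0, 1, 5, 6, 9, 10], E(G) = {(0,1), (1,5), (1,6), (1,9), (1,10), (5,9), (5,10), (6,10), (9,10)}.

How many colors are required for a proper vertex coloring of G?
χ(G) = 4

Clique number ω(G) = 4 (lower bound: χ ≥ ω).
The clique on [1, 5, 9, 10] has size 4, forcing χ ≥ 4, and the coloring below uses 4 colors, so χ(G) = 4.
A valid 4-coloring: color 1: [1]; color 2: [0, 10]; color 3: [5, 6]; color 4: [9].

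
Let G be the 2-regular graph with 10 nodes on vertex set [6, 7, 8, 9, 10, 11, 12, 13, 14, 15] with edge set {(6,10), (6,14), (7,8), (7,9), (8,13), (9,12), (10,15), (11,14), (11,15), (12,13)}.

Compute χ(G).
Clique number ω(G) = 2 (lower bound: χ ≥ ω).
Odd cycle [13, 12, 9, 7, 8] needs 3 colors (χ ≥ 3).
The coloring below uses 3 colors, so χ(G) = 3.
A valid 3-coloring: color 1: [7, 13, 14, 15]; color 2: [6, 8, 11, 12]; color 3: [9, 10].

χ(G) = 3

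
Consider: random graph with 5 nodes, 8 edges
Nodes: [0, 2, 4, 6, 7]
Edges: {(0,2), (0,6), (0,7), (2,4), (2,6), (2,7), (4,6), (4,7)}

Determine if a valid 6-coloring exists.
A valid 6-coloring: color 1: [2]; color 2: [0, 4]; color 3: [6, 7].
(χ(G) = 3 ≤ 6.)

Yes, G is 6-colorable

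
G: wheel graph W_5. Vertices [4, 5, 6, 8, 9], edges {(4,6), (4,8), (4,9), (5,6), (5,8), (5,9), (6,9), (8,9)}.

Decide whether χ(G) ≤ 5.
A valid 5-coloring: color 1: [9]; color 2: [4, 5]; color 3: [6, 8].
(χ(G) = 3 ≤ 5.)

Yes, G is 5-colorable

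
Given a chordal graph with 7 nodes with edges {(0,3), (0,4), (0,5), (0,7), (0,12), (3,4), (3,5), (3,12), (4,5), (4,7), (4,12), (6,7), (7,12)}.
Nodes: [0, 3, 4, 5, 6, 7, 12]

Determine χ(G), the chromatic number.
χ(G) = 4

Clique number ω(G) = 4 (lower bound: χ ≥ ω).
The clique on [0, 3, 4, 12] has size 4, forcing χ ≥ 4, and the coloring below uses 4 colors, so χ(G) = 4.
A valid 4-coloring: color 1: [0, 6]; color 2: [4]; color 3: [3, 7]; color 4: [5, 12].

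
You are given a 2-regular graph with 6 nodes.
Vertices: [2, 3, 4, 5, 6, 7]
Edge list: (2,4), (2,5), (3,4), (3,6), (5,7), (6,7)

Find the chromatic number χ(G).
χ(G) = 2

Clique number ω(G) = 2 (lower bound: χ ≥ ω).
The graph is bipartite (no odd cycle), so 2 colors suffice: χ(G) = 2.
A valid 2-coloring: color 1: [4, 5, 6]; color 2: [2, 3, 7].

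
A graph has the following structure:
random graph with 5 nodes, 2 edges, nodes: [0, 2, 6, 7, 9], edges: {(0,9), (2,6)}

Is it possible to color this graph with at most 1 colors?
Edge (0,9) forces its endpoints to differ, so 1 color is not enough.

No, G is not 1-colorable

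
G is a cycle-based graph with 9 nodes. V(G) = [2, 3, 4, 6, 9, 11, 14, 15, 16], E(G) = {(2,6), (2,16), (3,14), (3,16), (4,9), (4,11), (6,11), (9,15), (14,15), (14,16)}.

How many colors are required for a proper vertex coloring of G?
χ(G) = 3

Clique number ω(G) = 3 (lower bound: χ ≥ ω).
The clique on [3, 14, 16] has size 3, forcing χ ≥ 3, and the coloring below uses 3 colors, so χ(G) = 3.
A valid 3-coloring: color 1: [2, 9, 11, 14]; color 2: [4, 6, 15, 16]; color 3: [3].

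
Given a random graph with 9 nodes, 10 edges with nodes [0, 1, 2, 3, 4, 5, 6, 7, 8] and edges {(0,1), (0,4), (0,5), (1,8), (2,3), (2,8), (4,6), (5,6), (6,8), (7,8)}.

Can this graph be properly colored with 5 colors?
A valid 5-coloring: color 1: [3, 4, 5, 8]; color 2: [0, 2, 6, 7]; color 3: [1].
(χ(G) = 3 ≤ 5.)

Yes, G is 5-colorable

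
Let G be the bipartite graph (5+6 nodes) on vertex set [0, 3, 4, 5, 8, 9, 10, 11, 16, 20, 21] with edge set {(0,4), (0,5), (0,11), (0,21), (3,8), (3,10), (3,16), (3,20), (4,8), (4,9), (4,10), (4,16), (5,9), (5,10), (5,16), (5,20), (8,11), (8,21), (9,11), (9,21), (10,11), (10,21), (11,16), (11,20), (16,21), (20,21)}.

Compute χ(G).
χ(G) = 2

Clique number ω(G) = 2 (lower bound: χ ≥ ω).
The graph is bipartite (no odd cycle), so 2 colors suffice: χ(G) = 2.
A valid 2-coloring: color 1: [3, 4, 5, 11, 21]; color 2: [0, 8, 9, 10, 16, 20].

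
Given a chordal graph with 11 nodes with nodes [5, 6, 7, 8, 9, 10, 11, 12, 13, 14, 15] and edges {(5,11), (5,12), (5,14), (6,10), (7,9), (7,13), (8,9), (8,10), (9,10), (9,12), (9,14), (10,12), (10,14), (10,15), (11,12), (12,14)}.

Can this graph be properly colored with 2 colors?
No, G is not 2-colorable

The clique on vertices [9, 10, 12, 14] has size 4 > 2, so it alone needs 4 colors.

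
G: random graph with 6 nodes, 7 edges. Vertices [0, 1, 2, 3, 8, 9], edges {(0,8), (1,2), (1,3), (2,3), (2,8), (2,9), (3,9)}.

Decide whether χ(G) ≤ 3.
Yes, G is 3-colorable

A valid 3-coloring: color 1: [0, 2]; color 2: [3, 8]; color 3: [1, 9].
(χ(G) = 3 ≤ 3.)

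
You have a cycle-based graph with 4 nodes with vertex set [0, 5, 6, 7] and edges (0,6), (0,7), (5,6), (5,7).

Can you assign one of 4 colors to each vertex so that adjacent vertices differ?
A valid 4-coloring: color 1: [6, 7]; color 2: [0, 5].
(χ(G) = 2 ≤ 4.)

Yes, G is 4-colorable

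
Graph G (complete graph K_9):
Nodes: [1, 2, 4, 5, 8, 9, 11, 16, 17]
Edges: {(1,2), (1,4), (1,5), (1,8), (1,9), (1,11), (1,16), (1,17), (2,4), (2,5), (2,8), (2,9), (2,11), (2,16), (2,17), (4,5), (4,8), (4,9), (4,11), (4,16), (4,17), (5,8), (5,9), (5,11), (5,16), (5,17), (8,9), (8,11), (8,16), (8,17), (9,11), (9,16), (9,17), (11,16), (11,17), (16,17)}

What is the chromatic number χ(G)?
Clique number ω(G) = 9 (lower bound: χ ≥ ω).
The clique on [1, 2, 4, 5, 8, 9, 11, 16, 17] has size 9, forcing χ ≥ 9, and the coloring below uses 9 colors, so χ(G) = 9.
A valid 9-coloring: color 1: [5]; color 2: [9]; color 3: [16]; color 4: [2]; color 5: [8]; color 6: [1]; color 7: [4]; color 8: [17]; color 9: [11].

χ(G) = 9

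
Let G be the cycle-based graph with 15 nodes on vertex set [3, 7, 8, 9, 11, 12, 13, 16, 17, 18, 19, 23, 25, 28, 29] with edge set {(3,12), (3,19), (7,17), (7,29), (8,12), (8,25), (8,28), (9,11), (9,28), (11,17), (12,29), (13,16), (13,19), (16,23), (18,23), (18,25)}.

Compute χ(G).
χ(G) = 3

Clique number ω(G) = 2 (lower bound: χ ≥ ω).
Odd cycle [18, 25, 8, 12, 3, 19, 13, 16, 23] needs 3 colors (χ ≥ 3).
The coloring below uses 3 colors, so χ(G) = 3.
A valid 3-coloring: color 1: [3, 8, 9, 16, 17, 18, 29]; color 2: [7, 11, 12, 19, 23, 25, 28]; color 3: [13].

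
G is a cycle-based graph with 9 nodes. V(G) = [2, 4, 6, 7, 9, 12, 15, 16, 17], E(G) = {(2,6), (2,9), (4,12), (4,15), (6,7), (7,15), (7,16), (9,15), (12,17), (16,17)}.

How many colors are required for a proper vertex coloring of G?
χ(G) = 3

Clique number ω(G) = 2 (lower bound: χ ≥ ω).
Odd cycle [9, 2, 6, 7, 15] needs 3 colors (χ ≥ 3).
The coloring below uses 3 colors, so χ(G) = 3.
A valid 3-coloring: color 1: [2, 12, 15, 16]; color 2: [4, 7, 9, 17]; color 3: [6].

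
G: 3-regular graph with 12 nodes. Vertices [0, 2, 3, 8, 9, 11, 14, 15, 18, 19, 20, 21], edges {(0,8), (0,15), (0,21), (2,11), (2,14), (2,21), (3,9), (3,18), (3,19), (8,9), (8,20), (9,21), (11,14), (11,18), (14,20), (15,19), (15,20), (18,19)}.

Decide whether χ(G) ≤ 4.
Yes, G is 4-colorable

A valid 4-coloring: color 1: [3, 11, 20, 21]; color 2: [0, 9, 14, 19]; color 3: [2, 8, 15, 18].
(χ(G) = 3 ≤ 4.)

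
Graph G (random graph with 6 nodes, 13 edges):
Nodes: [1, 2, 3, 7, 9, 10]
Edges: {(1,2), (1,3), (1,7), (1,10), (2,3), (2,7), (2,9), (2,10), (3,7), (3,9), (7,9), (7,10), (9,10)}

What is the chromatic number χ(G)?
χ(G) = 4

Clique number ω(G) = 4 (lower bound: χ ≥ ω).
The clique on [1, 2, 7, 10] has size 4, forcing χ ≥ 4, and the coloring below uses 4 colors, so χ(G) = 4.
A valid 4-coloring: color 1: [2]; color 2: [7]; color 3: [3, 10]; color 4: [1, 9].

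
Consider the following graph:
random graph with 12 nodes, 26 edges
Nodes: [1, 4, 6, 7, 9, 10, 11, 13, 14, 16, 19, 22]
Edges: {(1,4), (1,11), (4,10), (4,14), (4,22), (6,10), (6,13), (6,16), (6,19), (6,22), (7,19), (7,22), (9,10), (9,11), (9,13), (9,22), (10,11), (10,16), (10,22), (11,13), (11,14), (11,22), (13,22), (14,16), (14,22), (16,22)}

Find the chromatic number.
χ(G) = 4

Clique number ω(G) = 4 (lower bound: χ ≥ ω).
The clique on [9, 10, 11, 22] has size 4, forcing χ ≥ 4, and the coloring below uses 4 colors, so χ(G) = 4.
A valid 4-coloring: color 1: [1, 19, 22]; color 2: [4, 6, 7, 11]; color 3: [10, 13, 14]; color 4: [9, 16].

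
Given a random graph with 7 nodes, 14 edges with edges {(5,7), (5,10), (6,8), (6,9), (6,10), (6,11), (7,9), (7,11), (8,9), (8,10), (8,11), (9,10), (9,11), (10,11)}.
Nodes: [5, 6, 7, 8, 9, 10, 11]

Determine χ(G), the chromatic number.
Clique number ω(G) = 5 (lower bound: χ ≥ ω).
The clique on [6, 8, 9, 10, 11] has size 5, forcing χ ≥ 5, and the coloring below uses 5 colors, so χ(G) = 5.
A valid 5-coloring: color 1: [7, 10]; color 2: [5, 9]; color 3: [11]; color 4: [6]; color 5: [8].

χ(G) = 5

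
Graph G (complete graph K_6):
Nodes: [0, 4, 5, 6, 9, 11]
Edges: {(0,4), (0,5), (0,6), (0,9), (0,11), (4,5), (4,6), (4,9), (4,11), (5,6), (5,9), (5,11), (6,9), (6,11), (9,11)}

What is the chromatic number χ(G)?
χ(G) = 6

Clique number ω(G) = 6 (lower bound: χ ≥ ω).
The clique on [0, 4, 5, 6, 9, 11] has size 6, forcing χ ≥ 6, and the coloring below uses 6 colors, so χ(G) = 6.
A valid 6-coloring: color 1: [11]; color 2: [4]; color 3: [5]; color 4: [9]; color 5: [6]; color 6: [0].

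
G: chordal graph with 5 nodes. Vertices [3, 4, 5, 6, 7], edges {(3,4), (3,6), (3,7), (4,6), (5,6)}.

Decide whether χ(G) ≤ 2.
No, G is not 2-colorable

The clique on vertices [3, 4, 6] has size 3 > 2, so it alone needs 3 colors.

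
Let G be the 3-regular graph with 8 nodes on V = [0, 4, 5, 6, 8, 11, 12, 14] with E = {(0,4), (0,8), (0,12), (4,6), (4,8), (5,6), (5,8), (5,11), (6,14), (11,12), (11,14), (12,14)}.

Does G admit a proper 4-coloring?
A valid 4-coloring: color 1: [6, 8, 12]; color 2: [4, 5, 14]; color 3: [0, 11].
(χ(G) = 3 ≤ 4.)

Yes, G is 4-colorable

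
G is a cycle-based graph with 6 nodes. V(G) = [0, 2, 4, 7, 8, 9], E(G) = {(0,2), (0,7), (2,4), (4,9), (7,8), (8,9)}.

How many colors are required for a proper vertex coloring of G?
Clique number ω(G) = 2 (lower bound: χ ≥ ω).
The graph is bipartite (no odd cycle), so 2 colors suffice: χ(G) = 2.
A valid 2-coloring: color 1: [2, 7, 9]; color 2: [0, 4, 8].

χ(G) = 2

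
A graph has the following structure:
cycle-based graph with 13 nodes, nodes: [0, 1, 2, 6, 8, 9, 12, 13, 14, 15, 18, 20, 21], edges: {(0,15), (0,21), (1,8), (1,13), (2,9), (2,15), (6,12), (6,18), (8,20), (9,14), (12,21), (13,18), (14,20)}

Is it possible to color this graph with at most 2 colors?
No, G is not 2-colorable

Odd cycle [12, 6, 18, 13, 1, 8, 20, 14, 9, 2, 15, 0, 21] needs 3 colors (χ ≥ 3).
Hence χ(G) ≥ 3 > 2, so no proper 2-coloring exists.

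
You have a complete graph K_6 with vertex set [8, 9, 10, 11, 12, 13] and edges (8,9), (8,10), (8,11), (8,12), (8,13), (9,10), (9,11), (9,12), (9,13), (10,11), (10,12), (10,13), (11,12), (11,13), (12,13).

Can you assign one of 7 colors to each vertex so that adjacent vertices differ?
A valid 7-coloring: color 1: [8]; color 2: [9]; color 3: [10]; color 4: [12]; color 5: [11]; color 6: [13].
(χ(G) = 6 ≤ 7.)

Yes, G is 7-colorable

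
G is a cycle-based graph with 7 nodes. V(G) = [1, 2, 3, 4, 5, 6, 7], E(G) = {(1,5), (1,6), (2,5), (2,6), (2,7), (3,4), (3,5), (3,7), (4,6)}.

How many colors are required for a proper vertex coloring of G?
Clique number ω(G) = 2 (lower bound: χ ≥ ω).
Odd cycle [3, 4, 6, 2, 7] needs 3 colors (χ ≥ 3).
The coloring below uses 3 colors, so χ(G) = 3.
A valid 3-coloring: color 1: [1, 2, 3]; color 2: [5, 6, 7]; color 3: [4].

χ(G) = 3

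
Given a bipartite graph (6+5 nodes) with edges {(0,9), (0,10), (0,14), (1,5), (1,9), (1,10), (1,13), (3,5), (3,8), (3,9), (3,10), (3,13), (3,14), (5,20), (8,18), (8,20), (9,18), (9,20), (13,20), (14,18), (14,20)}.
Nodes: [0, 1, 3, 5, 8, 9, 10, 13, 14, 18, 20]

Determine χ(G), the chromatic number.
χ(G) = 2

Clique number ω(G) = 2 (lower bound: χ ≥ ω).
The graph is bipartite (no odd cycle), so 2 colors suffice: χ(G) = 2.
A valid 2-coloring: color 1: [0, 1, 3, 18, 20]; color 2: [5, 8, 9, 10, 13, 14].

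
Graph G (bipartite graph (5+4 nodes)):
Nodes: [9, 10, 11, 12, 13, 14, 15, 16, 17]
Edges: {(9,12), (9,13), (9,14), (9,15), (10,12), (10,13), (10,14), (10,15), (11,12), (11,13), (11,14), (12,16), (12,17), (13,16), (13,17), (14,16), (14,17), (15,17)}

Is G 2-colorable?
Yes, G is 2-colorable

A valid 2-coloring: color 1: [12, 13, 14, 15]; color 2: [9, 10, 11, 16, 17].
(χ(G) = 2 ≤ 2.)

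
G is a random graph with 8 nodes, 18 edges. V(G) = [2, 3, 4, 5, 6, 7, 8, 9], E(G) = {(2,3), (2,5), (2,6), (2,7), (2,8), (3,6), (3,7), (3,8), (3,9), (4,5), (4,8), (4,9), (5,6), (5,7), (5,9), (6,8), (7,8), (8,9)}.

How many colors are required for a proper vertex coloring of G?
Clique number ω(G) = 4 (lower bound: χ ≥ ω).
The clique on [2, 3, 6, 8] has size 4, forcing χ ≥ 4, and the coloring below uses 4 colors, so χ(G) = 4.
A valid 4-coloring: color 1: [5, 8]; color 2: [3, 4]; color 3: [2, 9]; color 4: [6, 7].

χ(G) = 4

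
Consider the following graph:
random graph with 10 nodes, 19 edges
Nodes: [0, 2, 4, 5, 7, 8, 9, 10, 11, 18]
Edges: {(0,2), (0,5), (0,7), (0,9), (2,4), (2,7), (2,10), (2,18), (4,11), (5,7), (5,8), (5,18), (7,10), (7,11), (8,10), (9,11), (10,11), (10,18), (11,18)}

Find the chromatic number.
Clique number ω(G) = 3 (lower bound: χ ≥ ω).
The clique on [2, 10, 18] has size 3, forcing χ ≥ 3, and the coloring below uses 3 colors, so χ(G) = 3.
A valid 3-coloring: color 1: [4, 7, 8, 9, 18]; color 2: [2, 5, 11]; color 3: [0, 10].

χ(G) = 3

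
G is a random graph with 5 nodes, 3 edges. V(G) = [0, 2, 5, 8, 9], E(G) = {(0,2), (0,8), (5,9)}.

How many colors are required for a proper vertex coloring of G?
Clique number ω(G) = 2 (lower bound: χ ≥ ω).
The graph is bipartite (no odd cycle), so 2 colors suffice: χ(G) = 2.
A valid 2-coloring: color 1: [0, 5]; color 2: [2, 8, 9].

χ(G) = 2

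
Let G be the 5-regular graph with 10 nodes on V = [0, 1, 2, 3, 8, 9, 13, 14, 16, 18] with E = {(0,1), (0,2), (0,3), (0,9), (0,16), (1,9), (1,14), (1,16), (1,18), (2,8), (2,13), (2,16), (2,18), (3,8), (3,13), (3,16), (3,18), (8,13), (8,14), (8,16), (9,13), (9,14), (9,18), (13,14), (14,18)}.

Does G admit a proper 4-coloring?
A valid 4-coloring: color 1: [9, 16]; color 2: [0, 8, 18]; color 3: [2, 3, 14]; color 4: [1, 13].
(χ(G) = 4 ≤ 4.)

Yes, G is 4-colorable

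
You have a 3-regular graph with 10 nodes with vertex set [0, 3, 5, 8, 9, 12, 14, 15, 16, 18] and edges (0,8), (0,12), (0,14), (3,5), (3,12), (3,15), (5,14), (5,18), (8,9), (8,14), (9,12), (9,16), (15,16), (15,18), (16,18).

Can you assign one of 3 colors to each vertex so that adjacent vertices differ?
Yes, G is 3-colorable

A valid 3-coloring: color 1: [3, 9, 14, 18]; color 2: [5, 8, 12, 15]; color 3: [0, 16].
(χ(G) = 3 ≤ 3.)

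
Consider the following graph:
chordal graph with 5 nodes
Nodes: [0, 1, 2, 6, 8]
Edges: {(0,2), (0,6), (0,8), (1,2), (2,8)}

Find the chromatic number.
χ(G) = 3

Clique number ω(G) = 3 (lower bound: χ ≥ ω).
The clique on [0, 2, 8] has size 3, forcing χ ≥ 3, and the coloring below uses 3 colors, so χ(G) = 3.
A valid 3-coloring: color 1: [2, 6]; color 2: [0, 1]; color 3: [8].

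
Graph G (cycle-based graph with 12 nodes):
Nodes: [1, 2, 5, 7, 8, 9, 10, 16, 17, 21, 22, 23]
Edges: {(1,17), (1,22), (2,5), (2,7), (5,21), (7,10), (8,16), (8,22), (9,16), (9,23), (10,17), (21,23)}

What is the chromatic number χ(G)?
χ(G) = 2

Clique number ω(G) = 2 (lower bound: χ ≥ ω).
The graph is bipartite (no odd cycle), so 2 colors suffice: χ(G) = 2.
A valid 2-coloring: color 1: [5, 7, 16, 17, 22, 23]; color 2: [1, 2, 8, 9, 10, 21].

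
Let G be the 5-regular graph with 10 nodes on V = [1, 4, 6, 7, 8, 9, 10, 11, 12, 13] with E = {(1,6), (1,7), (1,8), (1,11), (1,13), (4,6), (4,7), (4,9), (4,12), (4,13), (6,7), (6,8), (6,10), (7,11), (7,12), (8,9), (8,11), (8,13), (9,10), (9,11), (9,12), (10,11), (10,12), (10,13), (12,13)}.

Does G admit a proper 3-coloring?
Suppose a proper 3-coloring c exists. The clique [1, 6, 7] takes 3 distinct colors; by symmetry let c(1) = 1, c(6) = 2, c(7) = 3.
- Vertex 4: neighbors [6, 7] already have colors [2, 3] ⇒ c(4) = 1.
- Vertex 8: neighbors [1, 6] already have colors [1, 2] ⇒ c(8) = 3.
- Vertex 9: neighbors [4, 8] already have colors [1, 3] ⇒ c(9) = 2.
- Vertex 12: neighbors [4, 9, 7] already have colors [1, 2, 3] — all 3 colors blocked. Contradiction.
The forced assignments end in a contradiction, so G has no proper 3-coloring (χ ≥ 4).

No, G is not 3-colorable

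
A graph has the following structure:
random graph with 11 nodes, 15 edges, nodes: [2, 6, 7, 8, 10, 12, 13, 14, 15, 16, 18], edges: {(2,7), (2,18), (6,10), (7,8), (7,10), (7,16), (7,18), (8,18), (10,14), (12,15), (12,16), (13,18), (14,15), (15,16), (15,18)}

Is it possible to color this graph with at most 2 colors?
No, G is not 2-colorable

The clique on vertices [7, 8, 18] has size 3 > 2, so it alone needs 3 colors.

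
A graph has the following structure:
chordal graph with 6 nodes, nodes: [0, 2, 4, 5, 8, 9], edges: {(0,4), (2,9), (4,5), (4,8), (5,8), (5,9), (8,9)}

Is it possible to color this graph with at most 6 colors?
A valid 6-coloring: color 1: [4, 9]; color 2: [0, 2, 5]; color 3: [8].
(χ(G) = 3 ≤ 6.)

Yes, G is 6-colorable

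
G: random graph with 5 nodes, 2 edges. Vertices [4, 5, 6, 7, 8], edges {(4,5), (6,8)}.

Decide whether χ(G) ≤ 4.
A valid 4-coloring: color 1: [4, 6, 7]; color 2: [5, 8].
(χ(G) = 2 ≤ 4.)

Yes, G is 4-colorable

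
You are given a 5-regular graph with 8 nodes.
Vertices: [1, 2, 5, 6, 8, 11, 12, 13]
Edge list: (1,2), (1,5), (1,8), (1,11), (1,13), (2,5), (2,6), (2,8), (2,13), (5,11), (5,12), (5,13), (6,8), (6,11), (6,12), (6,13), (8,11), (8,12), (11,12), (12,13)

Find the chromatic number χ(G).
Clique number ω(G) = 4 (lower bound: χ ≥ ω).
The clique on [1, 2, 5, 13] has size 4, forcing χ ≥ 4, and the coloring below uses 4 colors, so χ(G) = 4.
A valid 4-coloring: color 1: [1, 6]; color 2: [5, 8]; color 3: [2, 12]; color 4: [11, 13].

χ(G) = 4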